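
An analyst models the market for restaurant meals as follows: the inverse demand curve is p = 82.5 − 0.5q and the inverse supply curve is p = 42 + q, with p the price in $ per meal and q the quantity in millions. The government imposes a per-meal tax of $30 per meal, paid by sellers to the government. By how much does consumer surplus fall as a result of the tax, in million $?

Rewrite in direct form: qd = 165 − 2p and qs = p − 42.
Without the tax, 165 − 2p = p − 42 gives 3p = 207, so p* = $69 and q* = 27.
With the tax collected from sellers, supply shifts: qs = (p − 30) − 42.
New equilibrium: consumers pay $79, sellers receive $49, q = 7. (Wedge: pb − ps = 30.)
ΔCS is the trapezoid between Q = 7 and Q = 27 of height $10: ½ · (27 + 7) · 10 = $170.

Consumer surplus falls by $170 million.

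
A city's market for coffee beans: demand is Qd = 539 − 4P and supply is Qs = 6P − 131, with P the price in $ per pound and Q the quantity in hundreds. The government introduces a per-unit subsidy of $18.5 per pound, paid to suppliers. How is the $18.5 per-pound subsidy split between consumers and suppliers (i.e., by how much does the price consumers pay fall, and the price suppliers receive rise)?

Consumers gain $11.1 per pound; suppliers gain $7.4 per pound.

Before the subsidy: set 539 − 4P = 6P − 131 → P* = $67, Q* = 271.
With a per-unit subsidy paid to suppliers, each receives P + 18.5 per unit sold, so supply becomes Qs = 6(P + 18.5) − 131.
Solving gives Q = 315.4 with consumers paying $55.9 and suppliers receiving $74.4 (the $18.5 wedge).
Gain to consumers: $11.1; to suppliers: $7.4. (They sum to $18.5.)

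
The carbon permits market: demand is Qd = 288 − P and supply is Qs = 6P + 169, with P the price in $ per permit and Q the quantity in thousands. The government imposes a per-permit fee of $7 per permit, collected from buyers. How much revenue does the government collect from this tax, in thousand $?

Without the tax, 288 − P = 6P + 169 gives 7P = 119, so P* = $17 and Q* = 271.
With the tax collected from buyers, demand (in seller-price terms) shifts: Qd = 288 − (P + 7).
Solving gives Q = 265 with buyers paying $23 and producers receiving $16 (the $7 wedge).
Revenue = t · Q = 7 · 265 = $1855.

Tax revenue = $1855 thousand.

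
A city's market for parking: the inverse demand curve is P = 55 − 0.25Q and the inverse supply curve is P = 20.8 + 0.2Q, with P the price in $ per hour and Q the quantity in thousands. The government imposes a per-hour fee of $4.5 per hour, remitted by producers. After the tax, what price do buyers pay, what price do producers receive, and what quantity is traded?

Buyers pay $38.5; producers receive $34; quantity = 66.

Rewrite in direct form: Qd = 220 − 4P and Qs = 5P − 104.
Before the tax: set 220 − 4P = 5P − 104 → P* = $36, Q* = 76.
With the tax collected from producers, supply shifts: Qs = 5(P − 4.5) − 104.
New equilibrium: buyers pay $38.5, producers receive $34, Q = 66. (Wedge: Pb − Ps = 4.5.)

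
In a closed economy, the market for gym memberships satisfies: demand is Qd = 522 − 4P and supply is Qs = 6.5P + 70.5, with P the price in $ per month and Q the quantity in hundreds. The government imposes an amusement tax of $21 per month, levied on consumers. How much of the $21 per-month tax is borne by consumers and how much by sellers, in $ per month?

Consumers bear $13 per month; sellers bear $8 per month.

Before the tax: set 522 − 4P = 6.5P + 70.5 → P* = $43, Q* = 350.
With the tax collected from consumers, demand (in seller-price terms) shifts: Qd = 522 − 4(P + 21).
New equilibrium: consumers pay $56, sellers receive $35, Q = 298. (Wedge: Pb − Ps = 21.)
Burden on consumers: $13; on sellers: $8. (They sum to $21.)
The less price-elastic side of the market bears the larger share of a per-unit tax.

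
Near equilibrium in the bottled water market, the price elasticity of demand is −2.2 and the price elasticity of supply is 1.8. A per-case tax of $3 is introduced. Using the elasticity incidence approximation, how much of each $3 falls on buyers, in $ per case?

Incidence ratio: buyers' share ≈ εs / (εs + |εd|) = 1.8 / (1.8 + 2.2) = 0.45.
So buyers bear ≈ 0.45 × $3 = $1.35; producers bear $1.65.

Buyers bear ≈ $1.35 per case.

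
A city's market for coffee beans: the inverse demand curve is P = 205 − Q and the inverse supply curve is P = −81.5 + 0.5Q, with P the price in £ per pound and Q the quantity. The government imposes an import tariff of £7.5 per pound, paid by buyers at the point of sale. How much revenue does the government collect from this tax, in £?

Rewrite in direct form: Qd = 205 − P and Qs = 2P + 163.
Before the tax: set 205 − P = 2P + 163 → P* = £14, Q* = 191.
With the tax collected from buyers, demand (in seller-price terms) shifts: Qd = 205 − (P + 7.5).
Solving gives Q = 186 with buyers paying £19 and suppliers receiving £11.5 (the £7.5 wedge).
Revenue = t · Q = 7.5 · 186 = £1395.

Tax revenue = £1395.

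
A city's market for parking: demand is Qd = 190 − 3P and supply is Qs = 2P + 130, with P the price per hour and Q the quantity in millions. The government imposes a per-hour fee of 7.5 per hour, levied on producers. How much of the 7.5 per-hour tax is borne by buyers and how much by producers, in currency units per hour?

Buyers bear 3 per hour; producers bear 4.5 per hour.

Without the tax, 190 − 3P = 2P + 130 gives 5P = 60, so P* = 12 and Q* = 154.
With the tax collected from producers, supply shifts: Qs = 2(P − 7.5) + 130.
New equilibrium: buyers pay 15, producers receive 7.5, Q = 145. (Wedge: Pb − Ps = 7.5.)
Burden on buyers: 3; on producers: 4.5. (They sum to 7.5.)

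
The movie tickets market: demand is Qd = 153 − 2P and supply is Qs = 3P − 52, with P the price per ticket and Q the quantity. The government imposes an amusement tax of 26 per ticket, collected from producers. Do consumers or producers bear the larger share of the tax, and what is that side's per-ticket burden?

Before the tax: set 153 − 2P = 3P − 52 → P* = 41, Q* = 71.
With the tax collected from producers, supply shifts: Qs = 3(P − 26) − 52.
New equilibrium: consumers pay 56.6, producers receive 30.6, Q = 39.8. (Wedge: Pb − Ps = 26.)
Per-ticket burden: consumers 15.6, producers 10.4.
Consumers take the larger share because demand is less price-elastic here (demand slope 2 vs supply slope 3).

Consumers bear the larger share: 15.6 per ticket.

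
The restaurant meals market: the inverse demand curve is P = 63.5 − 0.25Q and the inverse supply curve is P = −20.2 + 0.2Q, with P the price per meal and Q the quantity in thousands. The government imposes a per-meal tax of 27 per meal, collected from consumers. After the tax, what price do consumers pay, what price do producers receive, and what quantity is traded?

Rewrite in direct form: Qd = 254 − 4P and Qs = 5P + 101.
Before the tax: set 254 − 4P = 5P + 101 → P* = 17, Q* = 186.
With the tax collected from consumers, demand (in seller-price terms) shifts: Qd = 254 − 4(P + 27).
New equilibrium: consumers pay 32, producers receive 5, Q = 126. (Wedge: Pb − Ps = 27.)
The less price-elastic side of the market bears the larger share of a per-unit tax.

Consumers pay 32; producers receive 5; quantity = 126.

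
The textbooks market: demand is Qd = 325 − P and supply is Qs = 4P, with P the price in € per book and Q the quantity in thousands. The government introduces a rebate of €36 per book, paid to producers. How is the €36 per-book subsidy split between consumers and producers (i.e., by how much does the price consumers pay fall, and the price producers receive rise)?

Without the subsidy, 325 − P = 4P gives 5P = 325, so P* = €65 and Q* = 260.
With a per-unit subsidy paid to producers, each receives P + 36 per unit sold, so supply becomes Qs = 4(P + 36).
Solving gives Q = 288.8 with consumers paying €36.2 and producers receiving €72.2 (the €36 wedge).
Gain to consumers: €28.8; to producers: €7.2. (They sum to €36.)

Consumers gain €28.8 per book; producers gain €7.2 per book.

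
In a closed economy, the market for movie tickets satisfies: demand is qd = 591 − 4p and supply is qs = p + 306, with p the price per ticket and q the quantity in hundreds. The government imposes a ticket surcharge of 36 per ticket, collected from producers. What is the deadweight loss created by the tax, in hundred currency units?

Before the tax: set 591 − 4p = p + 306 → p* = 57, q* = 363.
With the tax collected from producers, supply shifts: qs = (p − 36) + 306.
Solving gives q = 334.2 with consumers paying 64.2 and producers receiving 28.2 (the 36 wedge).
Quantity falls by |ΔQ| = |363 − 334.2| = 28.8.
DWL = ½ · t · |ΔQ| = ½ · 36 · 28.8 = 518.4.

Deadweight loss = 518.4 hundred.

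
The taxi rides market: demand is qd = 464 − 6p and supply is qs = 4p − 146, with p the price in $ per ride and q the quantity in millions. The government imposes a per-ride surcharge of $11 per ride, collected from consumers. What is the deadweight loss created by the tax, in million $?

Without the tax, 464 − 6p = 4p − 146 gives 10p = 610, so p* = $61 and q* = 98.
With the tax collected from consumers, demand (in seller-price terms) shifts: qd = 464 − 6(p + 11).
New equilibrium: consumers pay $65.4, sellers receive $54.4, q = 71.6. (Wedge: pb − ps = 11.)
Quantity falls by |ΔQ| = |98 − 71.6| = 26.4.
DWL = ½ · t · |ΔQ| = ½ · 11 · 26.4 = $145.2.

Deadweight loss = $145.2 million.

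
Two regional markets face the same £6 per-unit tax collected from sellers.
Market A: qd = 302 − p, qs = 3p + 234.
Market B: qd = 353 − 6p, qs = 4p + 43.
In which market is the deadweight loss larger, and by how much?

Market B, by £29.7.

Market A: pre-tax p* = £17, q* = 285; post-tax q = 280.5; deadweight loss = £13.5.
Market B: pre-tax p* = £31, q* = 167; post-tax q = 152.6; deadweight loss = £43.2.
Difference: £13.5 vs £43.2 → market B is larger by £29.7.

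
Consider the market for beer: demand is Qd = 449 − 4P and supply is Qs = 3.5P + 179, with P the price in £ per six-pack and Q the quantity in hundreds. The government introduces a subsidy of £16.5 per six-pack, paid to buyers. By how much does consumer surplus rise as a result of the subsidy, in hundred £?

Without the subsidy, 449 − 4P = 3.5P + 179 gives 7.5P = 270, so P* = £36 and Q* = 305.
With a per-unit subsidy paid to buyers, each effectively pays P − 16.5, so demand becomes Qd = 449 − 4(P − 16.5).
Solving gives Q = 335.8 with buyers paying £28.3 and suppliers receiving £44.8 (the £16.5 wedge).
ΔCS is the trapezoid between Q = 335.8 and Q = 305 of height £7.7: ½ · (305 + 335.8) · 7.7 = £2467.08.

Consumer surplus rises by £2467.08 hundred.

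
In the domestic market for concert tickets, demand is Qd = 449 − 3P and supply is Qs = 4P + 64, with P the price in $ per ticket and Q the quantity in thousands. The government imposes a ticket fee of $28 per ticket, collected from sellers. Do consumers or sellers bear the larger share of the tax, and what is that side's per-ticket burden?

Before the tax: set 449 − 3P = 4P + 64 → P* = $55, Q* = 284.
With the tax collected from sellers, supply shifts: Qs = 4(P − 28) + 64.
New equilibrium: consumers pay $71, sellers receive $43, Q = 236. (Wedge: Pb − Ps = 28.)
Per-ticket burden: consumers $16, sellers $12.
Consumers take the larger share because demand is less price-elastic here (demand slope 3 vs supply slope 4).
The less price-elastic side of the market bears the larger share of a per-unit tax.

Consumers bear the larger share: $16 per ticket.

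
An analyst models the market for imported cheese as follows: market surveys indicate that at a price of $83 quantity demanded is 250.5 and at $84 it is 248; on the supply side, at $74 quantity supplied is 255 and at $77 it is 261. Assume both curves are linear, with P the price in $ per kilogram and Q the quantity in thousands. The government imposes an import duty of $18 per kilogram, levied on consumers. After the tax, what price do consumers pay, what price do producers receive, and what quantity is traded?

Consumers pay $86; producers receive $68; quantity = 243.

Demand slope: (248 − 250.5)/(84 − 83) = -2.5, so Qd = 458 − 2.5P.
Supply slope: (261 − 255)/(77 − 74) = 2, so Qs = 2P + 107.
Without the tax, 458 − 2.5P = 2P + 107 gives 4.5P = 351, so P* = $78 and Q* = 263.
With the tax collected from consumers, demand (in seller-price terms) shifts: Qd = 458 − 2.5(P + 18).
New equilibrium: consumers pay $86, producers receive $68, Q = 243. (Wedge: Pb − Ps = 18.)
The less price-elastic side of the market bears the larger share of a per-unit tax.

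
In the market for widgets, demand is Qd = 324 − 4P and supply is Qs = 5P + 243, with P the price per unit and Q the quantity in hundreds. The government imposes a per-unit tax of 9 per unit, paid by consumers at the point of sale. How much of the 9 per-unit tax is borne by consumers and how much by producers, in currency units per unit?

Consumers bear 5 per unit; producers bear 4 per unit.

Before the tax: set 324 − 4P = 5P + 243 → P* = 9, Q* = 288.
With the tax collected from consumers, demand (in seller-price terms) shifts: Qd = 324 − 4(P + 9).
Solving gives Q = 268 with consumers paying 14 and producers receiving 5 (the 9 wedge).
Burden on consumers: 5; on producers: 4. (They sum to 9.)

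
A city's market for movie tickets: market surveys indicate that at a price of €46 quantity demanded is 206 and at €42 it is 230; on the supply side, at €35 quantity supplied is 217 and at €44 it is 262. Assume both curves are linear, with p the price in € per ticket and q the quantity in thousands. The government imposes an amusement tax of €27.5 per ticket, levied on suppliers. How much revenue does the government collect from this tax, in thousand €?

Tax revenue = €4592.5 thousand.

Demand slope: (230 − 206)/(42 − 46) = -6, so qd = 482 − 6p.
Supply slope: (262 − 217)/(44 − 35) = 5, so qs = 5p + 42.
Before the tax: set 482 − 6p = 5p + 42 → p* = €40, q* = 242.
With the tax collected from suppliers, supply shifts: qs = 5(p − 27.5) + 42.
New equilibrium: buyers pay €52.5, suppliers receive €25, q = 167. (Wedge: pb − ps = 27.5.)
Revenue = t · Q = 27.5 · 167 = €4592.5.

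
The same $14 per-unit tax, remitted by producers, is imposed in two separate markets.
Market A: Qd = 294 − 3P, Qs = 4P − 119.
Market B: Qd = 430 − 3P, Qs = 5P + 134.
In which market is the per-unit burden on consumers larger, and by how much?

Market B, by $0.75.

Market A: pre-tax P* = $59, Q* = 117; post-tax Q = 93; per-unit burden on consumers = $8.
Market B: pre-tax P* = $37, Q* = 319; post-tax Q = 292.75; per-unit burden on consumers = $8.75.
Difference: $8 vs $8.75 → market B is larger by $0.75.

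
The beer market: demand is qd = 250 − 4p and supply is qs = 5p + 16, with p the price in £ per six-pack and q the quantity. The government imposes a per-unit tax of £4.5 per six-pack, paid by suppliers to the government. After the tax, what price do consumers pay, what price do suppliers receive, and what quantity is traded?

Consumers pay £28.5; suppliers receive £24; quantity = 136.

Before the tax: set 250 − 4p = 5p + 16 → p* = £26, q* = 146.
With the tax collected from suppliers, supply shifts: qs = 5(p − 4.5) + 16.
Solving gives q = 136 with consumers paying £28.5 and suppliers receiving £24 (the £4.5 wedge).
The less price-elastic side of the market bears the larger share of a per-unit tax.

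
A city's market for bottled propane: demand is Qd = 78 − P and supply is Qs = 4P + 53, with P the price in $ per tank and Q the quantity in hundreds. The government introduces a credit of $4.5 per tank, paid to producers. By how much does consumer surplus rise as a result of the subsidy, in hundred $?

Consumer surplus rises by $269.28 hundred.

Without the subsidy, 78 − P = 4P + 53 gives 5P = 25, so P* = $5 and Q* = 73.
With a per-unit subsidy paid to producers, each receives P + 4.5 per unit sold, so supply becomes Qs = 4(P + 4.5) + 53.
Solving gives Q = 76.6 with consumers paying $1.4 and producers receiving $5.9 (the $4.5 wedge).
ΔCS is the trapezoid between Q = 76.6 and Q = 73 of height $3.6: ½ · (73 + 76.6) · 3.6 = $269.28.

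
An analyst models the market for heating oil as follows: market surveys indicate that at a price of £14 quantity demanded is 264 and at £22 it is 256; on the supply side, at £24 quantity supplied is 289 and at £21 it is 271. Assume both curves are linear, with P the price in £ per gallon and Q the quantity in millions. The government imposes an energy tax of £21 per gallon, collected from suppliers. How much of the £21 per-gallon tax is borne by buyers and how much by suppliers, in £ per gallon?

Buyers bear £18 per gallon; suppliers bear £3 per gallon.

Demand slope: (256 − 264)/(22 − 14) = -1, so Qd = 278 − P.
Supply slope: (271 − 289)/(21 − 24) = 6, so Qs = 6P + 145.
Without the tax, 278 − P = 6P + 145 gives 7P = 133, so P* = £19 and Q* = 259.
With the tax collected from suppliers, supply shifts: Qs = 6(P − 21) + 145.
New equilibrium: buyers pay £37, suppliers receive £16, Q = 241. (Wedge: Pb − Ps = 21.)
Burden on buyers: £18; on suppliers: £3. (They sum to £21.)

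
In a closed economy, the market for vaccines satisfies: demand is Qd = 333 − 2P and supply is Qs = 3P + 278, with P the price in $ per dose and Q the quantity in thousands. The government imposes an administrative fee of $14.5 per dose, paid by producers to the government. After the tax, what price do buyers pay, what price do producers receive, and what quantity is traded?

Buyers pay $19.7; producers receive $5.2; quantity = 293.6.

Before the tax: set 333 − 2P = 3P + 278 → P* = $11, Q* = 311.
With the tax collected from producers, supply shifts: Qs = 3(P − 14.5) + 278.
New equilibrium: buyers pay $19.7, producers receive $5.2, Q = 293.6. (Wedge: Pb − Ps = 14.5.)
The less price-elastic side of the market bears the larger share of a per-unit tax.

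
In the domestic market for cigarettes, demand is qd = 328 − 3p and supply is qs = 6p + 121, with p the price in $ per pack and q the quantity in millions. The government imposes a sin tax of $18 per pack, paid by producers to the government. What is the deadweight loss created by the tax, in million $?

Before the tax: set 328 − 3p = 6p + 121 → p* = $23, q* = 259.
With the tax collected from producers, supply shifts: qs = 6(p − 18) + 121.
Solving gives q = 223 with consumers paying $35 and producers receiving $17 (the $18 wedge).
Quantity falls by |ΔQ| = |259 − 223| = 36.
DWL = ½ · t · |ΔQ| = ½ · 18 · 36 = $324.

Deadweight loss = $324 million.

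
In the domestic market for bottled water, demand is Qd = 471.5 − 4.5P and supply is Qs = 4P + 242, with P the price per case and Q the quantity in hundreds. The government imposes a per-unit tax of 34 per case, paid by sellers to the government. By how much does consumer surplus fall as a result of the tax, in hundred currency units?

Without the tax, 471.5 − 4.5P = 4P + 242 gives 8.5P = 229.5, so P* = 27 and Q* = 350.
With the tax collected from sellers, supply shifts: Qs = 4(P − 34) + 242.
Solving gives Q = 278 with buyers paying 43 and sellers receiving 9 (the 34 wedge).
ΔCS is the trapezoid between Q = 278 and Q = 350 of height 16: ½ · (350 + 278) · 16 = 5024.

Consumer surplus falls by 5024 hundred.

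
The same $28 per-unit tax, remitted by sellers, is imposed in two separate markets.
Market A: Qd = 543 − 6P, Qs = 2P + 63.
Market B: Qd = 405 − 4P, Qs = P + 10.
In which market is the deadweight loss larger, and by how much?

Market A, by $274.4.

Market A: pre-tax P* = $60, Q* = 183; post-tax Q = 141; deadweight loss = $588.
Market B: pre-tax P* = $79, Q* = 89; post-tax Q = 66.6; deadweight loss = $313.6.
Difference: $588 vs $313.6 → market A is larger by $274.4.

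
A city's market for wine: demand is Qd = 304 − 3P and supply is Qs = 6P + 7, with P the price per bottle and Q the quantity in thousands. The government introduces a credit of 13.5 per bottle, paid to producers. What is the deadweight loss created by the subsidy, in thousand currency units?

Deadweight loss = 182.25 thousand.

Without the subsidy, 304 − 3P = 6P + 7 gives 9P = 297, so P* = 33 and Q* = 205.
With a per-unit subsidy paid to producers, each receives P + 13.5 per unit sold, so supply becomes Qs = 6(P + 13.5) + 7.
New equilibrium: buyers pay 24, producers receive 37.5, Q = 232. (Wedge: Pb − Ps = −13.5.)
Quantity rises by |ΔQ| = |205 − 232| = 27.
DWL = ½ · t · |ΔQ| = ½ · 13.5 · 27 = 182.25.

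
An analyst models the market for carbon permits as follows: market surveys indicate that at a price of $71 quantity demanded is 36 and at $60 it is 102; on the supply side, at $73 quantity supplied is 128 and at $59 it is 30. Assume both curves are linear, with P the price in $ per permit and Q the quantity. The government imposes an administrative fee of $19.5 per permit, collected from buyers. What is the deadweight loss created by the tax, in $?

Deadweight loss = $614.25.

Demand slope: (102 − 36)/(60 − 71) = -6, so Qd = 462 − 6P.
Supply slope: (30 − 128)/(59 − 73) = 7, so Qs = 7P − 383.
Before the tax: set 462 − 6P = 7P − 383 → P* = $65, Q* = 72.
With the tax collected from buyers, demand (in seller-price terms) shifts: Qd = 462 − 6(P + 19.5).
New equilibrium: buyers pay $75.5, producers receive $56, Q = 9. (Wedge: Pb − Ps = 19.5.)
Quantity falls by |ΔQ| = |72 − 9| = 63.
DWL = ½ · t · |ΔQ| = ½ · 19.5 · 63 = $614.25.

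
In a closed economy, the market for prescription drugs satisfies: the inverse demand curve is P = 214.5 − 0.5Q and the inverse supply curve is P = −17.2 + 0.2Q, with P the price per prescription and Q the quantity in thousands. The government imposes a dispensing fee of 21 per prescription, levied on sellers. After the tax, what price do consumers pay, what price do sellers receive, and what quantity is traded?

Consumers pay 64; sellers receive 43; quantity = 301.

Inverting to Q(P) form: Qd = 429 − 2P; Qs = 5P + 86.
Before the tax: set 429 − 2P = 5P + 86 → P* = 49, Q* = 331.
With the tax collected from sellers, supply shifts: Qs = 5(P − 21) + 86.
Solving gives Q = 301 with consumers paying 64 and sellers receiving 43 (the 21 wedge).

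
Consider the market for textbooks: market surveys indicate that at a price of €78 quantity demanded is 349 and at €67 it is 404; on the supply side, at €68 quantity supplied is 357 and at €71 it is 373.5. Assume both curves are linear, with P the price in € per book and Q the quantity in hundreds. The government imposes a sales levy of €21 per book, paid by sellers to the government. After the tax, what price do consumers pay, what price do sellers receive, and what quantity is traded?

Demand slope: (404 − 349)/(67 − 78) = -5, so Qd = 739 − 5P.
Supply slope: (373.5 − 357)/(71 − 68) = 5.5, so Qs = 5.5P − 17.
Without the tax, 739 − 5P = 5.5P − 17 gives 10.5P = 756, so P* = €72 and Q* = 379.
With the tax collected from sellers, supply shifts: Qs = 5.5(P − 21) − 17.
Solving gives Q = 324 with consumers paying €83 and sellers receiving €62 (the €21 wedge).
The less price-elastic side of the market bears the larger share of a per-unit tax.

Consumers pay €83; sellers receive €62; quantity = 324.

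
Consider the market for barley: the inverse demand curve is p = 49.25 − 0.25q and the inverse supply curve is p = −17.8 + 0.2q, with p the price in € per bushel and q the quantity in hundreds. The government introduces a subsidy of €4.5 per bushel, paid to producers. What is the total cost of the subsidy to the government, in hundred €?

Rewrite in direct form: qd = 197 − 4p and qs = 5p + 89.
Without the subsidy, 197 − 4p = 5p + 89 gives 9p = 108, so p* = €12 and q* = 149.
With a per-unit subsidy paid to producers, each receives p + 4.5 per unit sold, so supply becomes qs = 5(p + 4.5) + 89.
New equilibrium: consumers pay €9.5, producers receive €14, q = 159. (Wedge: pb − ps = −4.5.)
Outlay = t · Q = 4.5 · 159 = €715.5.

Government outlay = €715.5 hundred.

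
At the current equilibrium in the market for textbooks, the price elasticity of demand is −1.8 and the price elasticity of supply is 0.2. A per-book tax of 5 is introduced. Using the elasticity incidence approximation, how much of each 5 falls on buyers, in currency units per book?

Incidence ratio: buyers' share ≈ εs / (εs + |εd|) = 0.2 / (0.2 + 1.8) = 0.1.
So buyers bear ≈ 0.1 × 5 = 0.5; suppliers bear 4.5.

Buyers bear ≈ 0.5 per book.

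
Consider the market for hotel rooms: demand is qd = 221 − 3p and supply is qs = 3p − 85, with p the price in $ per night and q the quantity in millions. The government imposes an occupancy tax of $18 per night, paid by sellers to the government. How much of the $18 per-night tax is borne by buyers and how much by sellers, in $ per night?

Buyers bear $9 per night; sellers bear $9 per night.

Before the tax: set 221 − 3p = 3p − 85 → p* = $51, q* = 68.
With the tax collected from sellers, supply shifts: qs = 3(p − 18) − 85.
New equilibrium: buyers pay $60, sellers receive $42, q = 41. (Wedge: pb − ps = 18.)
Burden on buyers: $9; on sellers: $9. (They sum to $18.)
The less price-elastic side of the market bears the larger share of a per-unit tax.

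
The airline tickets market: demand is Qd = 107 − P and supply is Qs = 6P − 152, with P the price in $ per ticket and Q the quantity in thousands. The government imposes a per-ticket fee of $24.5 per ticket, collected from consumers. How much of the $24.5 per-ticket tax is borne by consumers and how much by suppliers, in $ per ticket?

Before the tax: set 107 − P = 6P − 152 → P* = $37, Q* = 70.
With the tax collected from consumers, demand (in seller-price terms) shifts: Qd = 107 − (P + 24.5).
New equilibrium: consumers pay $58, suppliers receive $33.5, Q = 49. (Wedge: Pb − Ps = 24.5.)
Burden on consumers: $21; on suppliers: $3.5. (They sum to $24.5.)
The less price-elastic side of the market bears the larger share of a per-unit tax.

Consumers bear $21 per ticket; suppliers bear $3.5 per ticket.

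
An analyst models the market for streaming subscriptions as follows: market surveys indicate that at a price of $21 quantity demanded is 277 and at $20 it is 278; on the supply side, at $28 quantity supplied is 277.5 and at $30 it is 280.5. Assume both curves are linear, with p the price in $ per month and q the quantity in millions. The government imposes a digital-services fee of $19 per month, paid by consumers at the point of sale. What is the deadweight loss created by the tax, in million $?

Deadweight loss = $108.3 million.

Demand slope: (278 − 277)/(20 − 21) = -1, so qd = 298 − p.
Supply slope: (280.5 − 277.5)/(30 − 28) = 1.5, so qs = 1.5p + 235.5.
Before the tax: set 298 − p = 1.5p + 235.5 → p* = $25, q* = 273.
With the tax collected from consumers, demand (in seller-price terms) shifts: qd = 298 − (p + 19).
Solving gives q = 261.6 with consumers paying $36.4 and sellers receiving $17.4 (the $19 wedge).
Quantity falls by |ΔQ| = |273 − 261.6| = 11.4.
DWL = ½ · t · |ΔQ| = ½ · 19 · 11.4 = $108.3.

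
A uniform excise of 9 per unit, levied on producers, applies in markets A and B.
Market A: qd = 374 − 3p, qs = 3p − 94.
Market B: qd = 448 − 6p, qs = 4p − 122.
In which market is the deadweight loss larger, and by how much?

Market A: pre-tax p* = 78, q* = 140; post-tax q = 126.5; deadweight loss = 60.75.
Market B: pre-tax p* = 57, q* = 106; post-tax q = 84.4; deadweight loss = 97.2.
Difference: 60.75 vs 97.2 → market B is larger by 36.45.

Market B, by 36.45.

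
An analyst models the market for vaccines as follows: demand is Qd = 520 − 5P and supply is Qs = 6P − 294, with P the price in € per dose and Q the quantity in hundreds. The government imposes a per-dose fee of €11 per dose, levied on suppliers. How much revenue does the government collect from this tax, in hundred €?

Without the tax, 520 − 5P = 6P − 294 gives 11P = 814, so P* = €74 and Q* = 150.
With the tax collected from suppliers, supply shifts: Qs = 6(P − 11) − 294.
Solving gives Q = 120 with consumers paying €80 and suppliers receiving €69 (the €11 wedge).
Revenue = t · Q = 11 · 120 = €1320.

Tax revenue = €1320 hundred.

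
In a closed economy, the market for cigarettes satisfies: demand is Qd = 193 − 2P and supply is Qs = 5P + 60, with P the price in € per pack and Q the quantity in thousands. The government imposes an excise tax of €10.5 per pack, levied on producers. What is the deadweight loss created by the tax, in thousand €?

Deadweight loss = €78.75 thousand.

Before the tax: set 193 − 2P = 5P + 60 → P* = €19, Q* = 155.
With the tax collected from producers, supply shifts: Qs = 5(P − 10.5) + 60.
Solving gives Q = 140 with consumers paying €26.5 and producers receiving €16 (the €10.5 wedge).
Quantity falls by |ΔQ| = |155 − 140| = 15.
DWL = ½ · t · |ΔQ| = ½ · 10.5 · 15 = €78.75.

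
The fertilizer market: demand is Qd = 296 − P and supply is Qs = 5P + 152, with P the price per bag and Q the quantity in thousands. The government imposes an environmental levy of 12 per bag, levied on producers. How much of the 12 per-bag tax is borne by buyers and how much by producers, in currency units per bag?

Without the tax, 296 − P = 5P + 152 gives 6P = 144, so P* = 24 and Q* = 272.
With the tax collected from producers, supply shifts: Qs = 5(P − 12) + 152.
New equilibrium: buyers pay 34, producers receive 22, Q = 262. (Wedge: Pb − Ps = 12.)
Burden on buyers: 10; on producers: 2. (They sum to 12.)
The less price-elastic side of the market bears the larger share of a per-unit tax.

Buyers bear 10 per bag; producers bear 2 per bag.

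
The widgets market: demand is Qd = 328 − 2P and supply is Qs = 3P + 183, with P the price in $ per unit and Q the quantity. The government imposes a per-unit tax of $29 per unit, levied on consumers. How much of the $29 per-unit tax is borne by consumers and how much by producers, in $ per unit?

Consumers bear $17.4 per unit; producers bear $11.6 per unit.

Without the tax, 328 − 2P = 3P + 183 gives 5P = 145, so P* = $29 and Q* = 270.
With the tax collected from consumers, demand (in seller-price terms) shifts: Qd = 328 − 2(P + 29).
Solving gives Q = 235.2 with consumers paying $46.4 and producers receiving $17.4 (the $29 wedge).
Burden on consumers: $17.4; on producers: $11.6. (They sum to $29.)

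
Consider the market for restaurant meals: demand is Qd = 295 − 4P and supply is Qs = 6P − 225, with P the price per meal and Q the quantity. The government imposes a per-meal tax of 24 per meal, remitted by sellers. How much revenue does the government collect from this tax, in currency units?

Before the tax: set 295 − 4P = 6P − 225 → P* = 52, Q* = 87.
With the tax collected from sellers, supply shifts: Qs = 6(P − 24) − 225.
New equilibrium: consumers pay 66.4, sellers receive 42.4, Q = 29.4. (Wedge: Pb − Ps = 24.)
Revenue = t · Q = 24 · 29.4 = 705.6.

Tax revenue = 705.6.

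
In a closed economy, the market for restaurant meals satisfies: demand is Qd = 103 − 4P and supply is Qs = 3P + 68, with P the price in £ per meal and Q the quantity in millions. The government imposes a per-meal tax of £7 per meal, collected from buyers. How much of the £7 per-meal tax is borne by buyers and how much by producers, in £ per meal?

Without the tax, 103 − 4P = 3P + 68 gives 7P = 35, so P* = £5 and Q* = 83.
With the tax collected from buyers, demand (in seller-price terms) shifts: Qd = 103 − 4(P + 7).
New equilibrium: buyers pay £8, producers receive £1, Q = 71. (Wedge: Pb − Ps = 7.)
Burden on buyers: £3; on producers: £4. (They sum to £7.)

Buyers bear £3 per meal; producers bear £4 per meal.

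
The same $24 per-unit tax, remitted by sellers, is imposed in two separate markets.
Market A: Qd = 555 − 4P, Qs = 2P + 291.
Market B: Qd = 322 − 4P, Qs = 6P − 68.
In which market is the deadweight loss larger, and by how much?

Market B, by $307.2.

Market A: pre-tax P* = $44, Q* = 379; post-tax Q = 347; deadweight loss = $384.
Market B: pre-tax P* = $39, Q* = 166; post-tax Q = 108.4; deadweight loss = $691.2.
Difference: $384 vs $691.2 → market B is larger by $307.2.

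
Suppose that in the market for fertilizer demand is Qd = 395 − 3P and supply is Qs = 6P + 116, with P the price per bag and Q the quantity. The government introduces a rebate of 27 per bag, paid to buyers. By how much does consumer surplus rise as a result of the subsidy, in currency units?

Consumer surplus rises by 5922.

Before the subsidy: set 395 − 3P = 6P + 116 → P* = 31, Q* = 302.
With a per-unit subsidy paid to buyers, each effectively pays P − 27, so demand becomes Qd = 395 − 3(P − 27).
Solving gives Q = 356 with buyers paying 13 and sellers receiving 40 (the 27 wedge).
ΔCS is the trapezoid between Q = 356 and Q = 302 of height 18: ½ · (302 + 356) · 18 = 5922.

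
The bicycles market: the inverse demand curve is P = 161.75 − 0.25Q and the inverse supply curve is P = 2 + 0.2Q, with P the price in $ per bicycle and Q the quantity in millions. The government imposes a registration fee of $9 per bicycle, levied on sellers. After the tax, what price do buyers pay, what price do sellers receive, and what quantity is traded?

Rewrite in direct form: Qd = 647 − 4P and Qs = 5P − 10.
Without the tax, 647 − 4P = 5P − 10 gives 9P = 657, so P* = $73 and Q* = 355.
With the tax collected from sellers, supply shifts: Qs = 5(P − 9) − 10.
New equilibrium: buyers pay $78, sellers receive $69, Q = 335. (Wedge: Pb − Ps = 9.)
The less price-elastic side of the market bears the larger share of a per-unit tax.

Buyers pay $78; sellers receive $69; quantity = 335.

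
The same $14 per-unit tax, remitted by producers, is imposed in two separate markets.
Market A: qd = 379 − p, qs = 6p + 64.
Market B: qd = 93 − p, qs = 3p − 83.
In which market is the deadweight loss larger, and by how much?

Market A, by $10.5.

Market A: pre-tax p* = $45, q* = 334; post-tax q = 322; deadweight loss = $84.
Market B: pre-tax p* = $44, q* = 49; post-tax q = 38.5; deadweight loss = $73.5.
Difference: $84 vs $73.5 → market A is larger by $10.5.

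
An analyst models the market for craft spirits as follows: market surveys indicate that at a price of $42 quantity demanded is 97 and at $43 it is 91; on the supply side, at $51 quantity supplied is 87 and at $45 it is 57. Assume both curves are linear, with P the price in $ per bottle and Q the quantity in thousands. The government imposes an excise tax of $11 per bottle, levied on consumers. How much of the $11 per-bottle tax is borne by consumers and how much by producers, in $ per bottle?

Consumers bear $5 per bottle; producers bear $6 per bottle.

Demand slope: (91 − 97)/(43 − 42) = -6, so Qd = 349 − 6P.
Supply slope: (57 − 87)/(45 − 51) = 5, so Qs = 5P − 168.
Before the tax: set 349 − 6P = 5P − 168 → P* = $47, Q* = 67.
With the tax collected from consumers, demand (in seller-price terms) shifts: Qd = 349 − 6(P + 11).
Solving gives Q = 37 with consumers paying $52 and producers receiving $41 (the $11 wedge).
Burden on consumers: $5; on producers: $6. (They sum to $11.)
The less price-elastic side of the market bears the larger share of a per-unit tax.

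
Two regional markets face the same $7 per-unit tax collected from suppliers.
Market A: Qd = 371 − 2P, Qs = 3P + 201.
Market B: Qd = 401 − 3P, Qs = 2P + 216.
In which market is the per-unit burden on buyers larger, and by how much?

Market A, by $1.4.

Market A: pre-tax P* = $34, Q* = 303; post-tax Q = 294.6; per-unit burden on buyers = $4.2.
Market B: pre-tax P* = $37, Q* = 290; post-tax Q = 281.6; per-unit burden on buyers = $2.8.
Difference: $4.2 vs $2.8 → market A is larger by $1.4.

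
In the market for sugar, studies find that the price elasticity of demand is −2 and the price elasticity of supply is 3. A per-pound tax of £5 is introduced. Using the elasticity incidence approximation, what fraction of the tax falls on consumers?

Incidence ratio: consumers' share ≈ εs / (εs + |εd|) = 3 / (3 + 2) = 0.6.
Supply is the more elastic side, so consumers bear the larger share.

Consumers' share ≈ 0.6.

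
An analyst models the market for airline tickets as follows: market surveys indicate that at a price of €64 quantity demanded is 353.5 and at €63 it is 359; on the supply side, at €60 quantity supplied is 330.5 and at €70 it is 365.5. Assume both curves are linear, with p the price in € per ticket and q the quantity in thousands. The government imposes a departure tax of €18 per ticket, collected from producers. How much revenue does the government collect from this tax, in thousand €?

Tax revenue = €5571 thousand.

Demand slope: (359 − 353.5)/(63 − 64) = -5.5, so qd = 705.5 − 5.5p.
Supply slope: (365.5 − 330.5)/(70 − 60) = 3.5, so qs = 3.5p + 120.5.
Without the tax, 705.5 − 5.5p = 3.5p + 120.5 gives 9p = 585, so p* = €65 and q* = 348.
With the tax collected from producers, supply shifts: qs = 3.5(p − 18) + 120.5.
Solving gives q = 309.5 with buyers paying €72 and producers receiving €54 (the €18 wedge).
Revenue = t · Q = 18 · 309.5 = €5571.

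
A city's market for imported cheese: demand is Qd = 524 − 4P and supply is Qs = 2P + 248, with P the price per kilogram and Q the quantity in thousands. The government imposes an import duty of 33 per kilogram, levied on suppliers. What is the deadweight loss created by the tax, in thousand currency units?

Without the tax, 524 − 4P = 2P + 248 gives 6P = 276, so P* = 46 and Q* = 340.
With the tax collected from suppliers, supply shifts: Qs = 2(P − 33) + 248.
New equilibrium: consumers pay 57, suppliers receive 24, Q = 296. (Wedge: Pb − Ps = 33.)
Quantity falls by |ΔQ| = |340 − 296| = 44.
DWL = ½ · t · |ΔQ| = ½ · 33 · 44 = 726.

Deadweight loss = 726 thousand.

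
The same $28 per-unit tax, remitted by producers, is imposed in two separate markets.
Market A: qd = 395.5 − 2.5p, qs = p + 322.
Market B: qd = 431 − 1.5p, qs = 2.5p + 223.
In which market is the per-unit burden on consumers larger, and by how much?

Market A: pre-tax p* = $21, q* = 343; post-tax q = 323; per-unit burden on consumers = $8.
Market B: pre-tax p* = $52, q* = 353; post-tax q = 326.75; per-unit burden on consumers = $17.5.
Difference: $8 vs $17.5 → market B is larger by $9.5.

Market B, by $9.5.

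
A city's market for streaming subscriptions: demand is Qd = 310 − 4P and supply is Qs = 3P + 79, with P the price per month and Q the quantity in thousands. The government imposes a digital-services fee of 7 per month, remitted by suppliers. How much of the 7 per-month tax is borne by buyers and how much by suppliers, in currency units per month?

Before the tax: set 310 − 4P = 3P + 79 → P* = 33, Q* = 178.
With the tax collected from suppliers, supply shifts: Qs = 3(P − 7) + 79.
New equilibrium: buyers pay 36, suppliers receive 29, Q = 166. (Wedge: Pb − Ps = 7.)
Burden on buyers: 3; on suppliers: 4. (They sum to 7.)

Buyers bear 3 per month; suppliers bear 4 per month.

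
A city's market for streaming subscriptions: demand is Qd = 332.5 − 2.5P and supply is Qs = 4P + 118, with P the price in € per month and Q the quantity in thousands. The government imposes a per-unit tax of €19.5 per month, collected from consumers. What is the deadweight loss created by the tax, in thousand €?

Deadweight loss = €292.5 thousand.

Without the tax, 332.5 − 2.5P = 4P + 118 gives 6.5P = 214.5, so P* = €33 and Q* = 250.
With the tax collected from consumers, demand (in seller-price terms) shifts: Qd = 332.5 − 2.5(P + 19.5).
New equilibrium: consumers pay €45, producers receive €25.5, Q = 220. (Wedge: Pb − Ps = 19.5.)
Quantity falls by |ΔQ| = |250 − 220| = 30.
DWL = ½ · t · |ΔQ| = ½ · 19.5 · 30 = €292.5.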